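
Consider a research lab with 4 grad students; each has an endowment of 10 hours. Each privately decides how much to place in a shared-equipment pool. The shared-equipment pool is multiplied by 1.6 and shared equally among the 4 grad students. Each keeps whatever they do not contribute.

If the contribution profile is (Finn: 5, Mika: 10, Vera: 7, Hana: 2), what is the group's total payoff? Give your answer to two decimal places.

Total contributed: 5 + 10 + 7 + 2 = 24; total kept: 4 × 10 − 24 = 16.
The shared-equipment pool pays out 1.6 × 24 = 38.40 in aggregate.
Group total = 16 + 38.40 = 54.40.

54.40 hours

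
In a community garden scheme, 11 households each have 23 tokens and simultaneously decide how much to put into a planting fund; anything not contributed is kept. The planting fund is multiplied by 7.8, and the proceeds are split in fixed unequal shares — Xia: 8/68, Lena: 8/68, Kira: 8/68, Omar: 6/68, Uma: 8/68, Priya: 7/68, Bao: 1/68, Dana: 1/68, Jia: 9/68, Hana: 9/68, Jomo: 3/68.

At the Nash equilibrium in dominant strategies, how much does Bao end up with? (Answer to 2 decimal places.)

Player j's private return per contributed unit is 7.8 × (j's share). Contributing is weakly dominant for j when that share is at least 1/7.8 = 0.1282, and contributing 0 is dominant otherwise.
Jia and Hana are above the threshold, contributing 23 each; the remaining 9 contribute 0. Total contributed: 46.
Bao keeps 23 and receives 7.8 × 46 × 1/68 = 5.28 from the planting fund, for a payoff of 28.28.

28.28 tokens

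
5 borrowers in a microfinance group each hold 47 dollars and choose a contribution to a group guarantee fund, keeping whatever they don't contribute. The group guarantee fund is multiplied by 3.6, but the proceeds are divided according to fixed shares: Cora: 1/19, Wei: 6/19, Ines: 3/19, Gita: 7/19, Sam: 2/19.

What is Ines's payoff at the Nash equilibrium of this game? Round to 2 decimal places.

For player j, contributing a unit is worthwhile iff 3.6 × (j's share) ≥ 1, i.e. iff j's share is at least 0.2778.
The shares above 0.2778 belong to Wei and Gita, contributing 47 each; the remaining 3 contribute 0. Total contributed: 94.
Ines keeps 47 and receives 3.6 × 94 × 3/19 = 53.43 from the group guarantee fund, for a payoff of 100.43.

100.43 dollars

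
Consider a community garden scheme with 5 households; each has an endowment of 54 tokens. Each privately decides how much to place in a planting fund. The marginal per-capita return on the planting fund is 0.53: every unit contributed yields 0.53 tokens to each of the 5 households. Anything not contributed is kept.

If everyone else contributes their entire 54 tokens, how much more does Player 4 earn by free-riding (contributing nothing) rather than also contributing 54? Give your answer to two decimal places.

Switching from a contribution of 54 to 0 lets Player 4 keep an extra 54 tokens, but lowers the planting fund by 54, which costs Player 4 their own share of that drop: 0.53 × 54 = 28.62.
Net gain = 54 − 28.62 = 25.38. The private return per contributed unit (0.53) is below 1, so free-riding is indeed the best response regardless of what the others do.

25.38 tokens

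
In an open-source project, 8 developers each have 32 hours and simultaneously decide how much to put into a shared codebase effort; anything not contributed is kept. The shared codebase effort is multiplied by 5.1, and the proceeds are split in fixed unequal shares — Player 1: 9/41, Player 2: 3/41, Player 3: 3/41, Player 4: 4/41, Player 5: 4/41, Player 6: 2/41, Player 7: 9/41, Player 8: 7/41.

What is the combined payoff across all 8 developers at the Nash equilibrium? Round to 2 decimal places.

518.40 hours

Player j's private return per contributed unit is 5.1 × (j's share). Contributing is weakly dominant for j when that share is at least 1/5.1 = 0.1961, and contributing 0 is dominant otherwise.
Player 1 and Player 7 are above the threshold, contributing 32 each; the remaining 6 contribute 0. Total contributed: 64.
The shared codebase effort pays out 5.1 × 64 = 326.40 in total (split across the unequal shares, but the aggregate is all that matters for the group sum).
The 6 free-riders keep 32 each, adding 192. Group total = 192 + 326.40 = 518.40.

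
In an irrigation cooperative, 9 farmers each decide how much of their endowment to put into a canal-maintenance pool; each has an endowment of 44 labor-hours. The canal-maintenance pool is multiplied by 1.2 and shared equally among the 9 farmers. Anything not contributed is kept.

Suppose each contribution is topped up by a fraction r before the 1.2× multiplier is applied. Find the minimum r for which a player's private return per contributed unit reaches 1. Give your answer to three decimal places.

With matching at rate r, one contributed unit becomes (1 + r) in the canal-maintenance pool and returns 1.2 × (1 + r) / 9 to the contributor.
Setting this equal to 1: 1 + r = 9/1.2 = 7.5000.
So the minimum matching rate is r = 7.5000 − 1 = 6.500.

6.500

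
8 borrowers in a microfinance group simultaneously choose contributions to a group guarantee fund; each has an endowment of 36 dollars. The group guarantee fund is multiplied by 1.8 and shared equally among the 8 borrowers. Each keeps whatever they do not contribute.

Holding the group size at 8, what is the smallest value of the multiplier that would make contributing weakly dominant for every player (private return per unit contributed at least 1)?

8

A contributed unit returns (multiplier)/8 to its contributor.
This reaches 1 exactly when the multiplier is 8.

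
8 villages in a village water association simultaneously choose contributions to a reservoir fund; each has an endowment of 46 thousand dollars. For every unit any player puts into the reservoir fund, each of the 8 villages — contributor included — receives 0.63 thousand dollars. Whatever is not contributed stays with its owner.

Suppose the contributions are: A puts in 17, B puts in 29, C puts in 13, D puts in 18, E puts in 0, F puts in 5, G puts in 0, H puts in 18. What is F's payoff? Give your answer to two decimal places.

Total contributed: 17 + 29 + 13 + 18 + 0 + 5 + 0 + 18 = 100.
Each receives 0.63 × 100 = 63.00 from the reservoir fund.
F keeps 46 − 5 = 41, so F's payoff is 41 + 63.00 = 104.00.

104.00 thousand dollars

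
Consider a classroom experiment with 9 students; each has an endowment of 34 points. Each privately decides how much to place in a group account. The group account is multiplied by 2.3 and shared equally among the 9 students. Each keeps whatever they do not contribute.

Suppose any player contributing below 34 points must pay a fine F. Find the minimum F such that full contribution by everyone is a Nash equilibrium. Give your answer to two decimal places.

Given the others contribute fully, the best deviation is to contribute 0 (any partial contribution still incurs the fine and gives up units whose private return 0.2556 is below 1).
Deviating from 34 to 0 saves 34 points but forfeits the deviator's share of the drop in the group account: 2.3/9 × 34 = 8.69.
So the deviation gain is 34 − 8.69 = 25.31, and the fine must be at least 25.31 points to wipe it out.

25.31 points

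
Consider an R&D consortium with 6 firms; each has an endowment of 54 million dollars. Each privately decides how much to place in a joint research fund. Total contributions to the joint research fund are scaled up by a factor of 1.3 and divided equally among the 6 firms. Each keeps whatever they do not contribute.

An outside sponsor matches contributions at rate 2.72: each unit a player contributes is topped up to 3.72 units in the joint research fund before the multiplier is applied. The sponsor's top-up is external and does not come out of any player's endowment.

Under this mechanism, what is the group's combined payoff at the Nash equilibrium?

With the mechanism, a contributed unit returns 1.3 × 3.72 / 6 = 0.8060 per unit of net cost — still below 1 — so contributing 0 remains dominant for every player.
Everyone keeps their endowment and the group total is 6 × 54 = 324.

324.00 million dollars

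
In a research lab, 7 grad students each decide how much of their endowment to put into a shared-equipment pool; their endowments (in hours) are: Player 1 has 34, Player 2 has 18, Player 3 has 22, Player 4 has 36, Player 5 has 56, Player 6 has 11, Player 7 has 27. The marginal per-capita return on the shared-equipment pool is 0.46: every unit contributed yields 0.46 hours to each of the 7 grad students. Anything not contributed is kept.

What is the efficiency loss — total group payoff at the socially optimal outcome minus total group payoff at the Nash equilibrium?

452.88 hours

The private return per contributed unit is 0.46 < 1 for everyone, so the Nash equilibrium is zero contribution and the group total is Σ E_j = 34 + 18 + 22 + 36 + 56 + 11 + 27 = 204.
Each contributed unit returns 3.220 to the group, so the social optimum is full contribution by everyone: group total = 3.220 × 204 = 656.88.
Efficiency loss = (3.220 − 1) × 204 = 452.88.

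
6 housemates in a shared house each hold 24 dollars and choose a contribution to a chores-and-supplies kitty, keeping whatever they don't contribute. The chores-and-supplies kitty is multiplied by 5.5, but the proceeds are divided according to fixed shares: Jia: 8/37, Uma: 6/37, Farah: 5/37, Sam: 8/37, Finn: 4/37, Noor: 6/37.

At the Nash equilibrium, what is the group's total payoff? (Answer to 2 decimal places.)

Player j's private return per contributed unit is 5.5 × (j's share). Contributing is weakly dominant for j when that share is at least 1/5.5 = 0.1818, and contributing 0 is dominant otherwise.
The shares above 0.1818 belong to Jia and Sam, contributing 24 each; the remaining 4 contribute 0. Total contributed: 48.
The chores-and-supplies kitty pays out 5.5 × 48 = 264.00 in total (split across the unequal shares, but the aggregate is all that matters for the group sum).
The 4 free-riders keep 24 each, adding 96. Group total = 96 + 264.00 = 360.00.

360.00 dollars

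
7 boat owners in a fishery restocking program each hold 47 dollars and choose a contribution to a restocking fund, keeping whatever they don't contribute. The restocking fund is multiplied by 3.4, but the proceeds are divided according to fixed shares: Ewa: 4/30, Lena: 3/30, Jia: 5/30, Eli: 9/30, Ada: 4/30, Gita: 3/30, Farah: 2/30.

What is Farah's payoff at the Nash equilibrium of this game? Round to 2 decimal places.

A player with share s gets back 3.4·s per unit contributed, so full contribution is dominant for anyone with s > 1/3.4 = 0.2941 and zero contribution is dominant for anyone below.
The only share above 0.2941 is Eli's 9/30, contributing 47; the remaining 6 contribute 0. Total contributed: 47.
Farah keeps 47 and receives 3.4 × 47 × 2/30 = 10.65 from the restocking fund, for a payoff of 57.65.

57.65 dollars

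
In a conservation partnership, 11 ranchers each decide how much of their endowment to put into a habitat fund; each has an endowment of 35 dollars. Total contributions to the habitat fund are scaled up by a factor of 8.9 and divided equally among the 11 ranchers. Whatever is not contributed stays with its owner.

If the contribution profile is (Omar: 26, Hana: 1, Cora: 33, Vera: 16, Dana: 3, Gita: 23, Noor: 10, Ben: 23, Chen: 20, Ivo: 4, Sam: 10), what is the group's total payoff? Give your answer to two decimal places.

1720.10 dollars

Total contributed: 26 + 1 + 33 + 16 + 3 + 23 + 10 + 23 + 20 + 4 + 10 = 169; total kept: 11 × 35 − 169 = 216.
The habitat fund pays out 8.9 × 169 = 1504.10 in aggregate.
Group total = 216 + 1504.10 = 1720.10.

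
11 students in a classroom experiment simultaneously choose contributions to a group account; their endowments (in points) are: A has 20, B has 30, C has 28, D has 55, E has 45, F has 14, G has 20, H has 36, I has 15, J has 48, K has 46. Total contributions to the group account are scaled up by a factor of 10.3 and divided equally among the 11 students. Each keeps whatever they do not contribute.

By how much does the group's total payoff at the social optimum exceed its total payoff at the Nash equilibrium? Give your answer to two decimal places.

3320.10 points

The private return per contributed unit is 10.3/11 = 0.9364 < 1 for every player regardless of endowment, so the Nash equilibrium is zero contribution and the group total is Σ E_j = 20 + 30 + 28 + 55 + 45 + 14 + 20 + 36 + 15 + 48 + 46 = 357.
Each contributed unit returns 10.300 to the group, so the social optimum is full contribution by everyone: group total = 10.300 × 357 = 3677.10.
Efficiency loss = (10.300 − 1) × 357 = 3320.10.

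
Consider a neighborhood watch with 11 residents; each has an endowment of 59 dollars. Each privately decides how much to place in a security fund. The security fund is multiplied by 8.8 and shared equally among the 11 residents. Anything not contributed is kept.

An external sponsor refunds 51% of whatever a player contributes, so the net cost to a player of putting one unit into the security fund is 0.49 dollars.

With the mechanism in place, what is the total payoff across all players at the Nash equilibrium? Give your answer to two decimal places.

The effective private return per unit is now (8.8/11) / 0.49 = 1.6327 > 1, so every player's dominant strategy flips to full contribution.
At the Nash equilibrium everyone contributes 59. Group total payoff = 11 × (59 × 0.51 + 8.8 × 59) = 6042.19.

6042.19 dollars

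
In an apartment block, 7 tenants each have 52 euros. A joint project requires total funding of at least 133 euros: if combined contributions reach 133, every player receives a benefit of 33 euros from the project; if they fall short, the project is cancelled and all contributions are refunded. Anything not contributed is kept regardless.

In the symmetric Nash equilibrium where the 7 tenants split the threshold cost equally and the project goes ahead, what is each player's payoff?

Equal share of the threshold: 133/7 = 19.
At this profile no one gains by cutting their contribution: any cut drops the total below 133, the project is cancelled, contributions are refunded, and the deviator ends with 52, which is less than 52 − 19 + 33 = 66. Contributing more than 19 just wastes the excess. So contributing exactly 19 is a best response.
Each player's payoff: 52 − 19 + 33 = 66.

66 euros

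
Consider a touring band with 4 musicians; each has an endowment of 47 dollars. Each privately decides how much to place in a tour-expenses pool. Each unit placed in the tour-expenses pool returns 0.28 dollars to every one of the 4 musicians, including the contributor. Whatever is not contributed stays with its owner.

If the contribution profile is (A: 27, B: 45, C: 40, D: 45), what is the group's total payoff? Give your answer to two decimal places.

206.84 dollars

Total contributed: 27 + 45 + 40 + 45 = 157; total kept: 4 × 47 − 157 = 31.
The tour-expenses pool pays out 0.28 × 4 × 157 = 175.84 in aggregate.
Group total = 31 + 175.84 = 206.84.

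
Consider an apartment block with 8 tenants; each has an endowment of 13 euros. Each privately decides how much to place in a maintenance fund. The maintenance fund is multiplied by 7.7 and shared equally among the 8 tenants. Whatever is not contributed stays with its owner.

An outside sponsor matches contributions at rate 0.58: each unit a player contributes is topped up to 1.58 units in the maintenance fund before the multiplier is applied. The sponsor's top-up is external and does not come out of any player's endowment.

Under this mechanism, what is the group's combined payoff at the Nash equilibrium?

1265.26 euros

With the mechanism, a contributed unit returns 7.7 × 1.58 / 8 = 1.5208 per unit of net cost to the contributor — now above 1 — so contributing fully is weakly dominant for every player.
So the Nash equilibrium is full contribution by all 8; the group earns 7.7 × 1.58 × 104 = 1265.26.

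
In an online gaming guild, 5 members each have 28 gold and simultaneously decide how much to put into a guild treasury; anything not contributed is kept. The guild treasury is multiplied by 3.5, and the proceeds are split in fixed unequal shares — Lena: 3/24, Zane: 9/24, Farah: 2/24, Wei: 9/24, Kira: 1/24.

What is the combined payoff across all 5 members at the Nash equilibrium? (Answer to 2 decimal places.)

280.00 gold

For player j, contributing a unit is worthwhile iff 3.5 × (j's share) ≥ 1, i.e. iff j's share is at least 0.2857.
Zane and Wei are above the threshold, contributing 28 each; the remaining 3 contribute 0. Total contributed: 56.
The guild treasury pays out 3.5 × 56 = 196.00 in total (split across the unequal shares, but the aggregate is all that matters for the group sum).
The 3 free-riders keep 28 each, adding 84. Group total = 84 + 196.00 = 280.00.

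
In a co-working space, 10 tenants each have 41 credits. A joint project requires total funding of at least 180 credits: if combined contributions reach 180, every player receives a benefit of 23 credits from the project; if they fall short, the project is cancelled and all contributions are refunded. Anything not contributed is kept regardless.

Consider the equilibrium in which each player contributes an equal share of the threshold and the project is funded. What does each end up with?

46 credits

Equal share of the threshold: 180/10 = 18.
At this profile no one gains by cutting their contribution: any cut drops the total below 180, the project is cancelled, contributions are refunded, and the deviator ends with 41, which is less than 41 − 18 + 23 = 46. Contributing more than 18 just wastes the excess. So contributing exactly 18 is a best response.
Each player's payoff: 41 − 18 + 23 = 46.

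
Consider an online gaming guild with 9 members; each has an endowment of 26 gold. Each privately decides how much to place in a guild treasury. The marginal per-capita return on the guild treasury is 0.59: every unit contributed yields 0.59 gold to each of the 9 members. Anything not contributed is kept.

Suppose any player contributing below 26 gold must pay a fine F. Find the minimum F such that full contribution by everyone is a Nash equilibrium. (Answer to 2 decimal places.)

Given the others contribute fully, the best deviation is to contribute 0 (any partial contribution still incurs the fine and gives up units whose private return 0.59 is below 1).
Deviating from 26 to 0 saves 26 gold but forfeits the deviator's share of the drop in the guild treasury: 0.59 × 26 = 15.34.
So the deviation gain is 26 − 15.34 = 10.66, and the fine must be at least 10.66 gold to wipe it out.

10.66 gold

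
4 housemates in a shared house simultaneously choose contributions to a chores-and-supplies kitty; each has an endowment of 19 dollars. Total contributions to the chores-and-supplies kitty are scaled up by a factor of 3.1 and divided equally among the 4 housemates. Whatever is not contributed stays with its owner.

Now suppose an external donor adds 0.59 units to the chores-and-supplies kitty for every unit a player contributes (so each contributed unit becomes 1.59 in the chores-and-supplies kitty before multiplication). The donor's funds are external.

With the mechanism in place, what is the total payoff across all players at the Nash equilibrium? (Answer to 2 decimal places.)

374.60 dollars

The effective private return per unit is now 3.1 × 1.59 / 4 = 1.2323 > 1, so every player's dominant strategy flips to full contribution.
At the Nash equilibrium everyone contributes 19. Group total payoff = 3.1 × 1.59 × 76 = 374.60.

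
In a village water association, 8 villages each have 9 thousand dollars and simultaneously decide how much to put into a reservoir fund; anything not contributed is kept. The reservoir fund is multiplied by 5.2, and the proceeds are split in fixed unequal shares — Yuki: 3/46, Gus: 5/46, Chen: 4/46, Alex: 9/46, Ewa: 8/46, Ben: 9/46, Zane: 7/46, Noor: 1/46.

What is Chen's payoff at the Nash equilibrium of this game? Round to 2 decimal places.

Each unit j contributes comes back to j as 5.2 × (j's share), so j prefers to contribute only if that share exceeds 1/5.2 = 0.1923; otherwise keeping the unit dominates.
Alex and Ben are above the threshold, contributing 9 each; the remaining 6 contribute 0. Total contributed: 18.
Chen keeps 9 and receives 5.2 × 18 × 4/46 = 8.14 from the reservoir fund, for a payoff of 17.14.

17.14 thousand dollars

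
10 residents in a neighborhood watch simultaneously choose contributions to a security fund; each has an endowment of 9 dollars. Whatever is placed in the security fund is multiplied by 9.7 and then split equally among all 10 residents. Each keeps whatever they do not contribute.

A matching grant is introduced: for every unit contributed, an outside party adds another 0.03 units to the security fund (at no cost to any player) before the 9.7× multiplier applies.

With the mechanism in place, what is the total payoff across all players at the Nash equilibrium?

90.00 dollars

The effective private return is 9.7 × 1.03 / 10 = 0.9991, which is still under 1, so the mechanism doesn't change anyone's dominant strategy: zero contribution.
Everyone keeps their endowment and the group total is 10 × 9 = 90.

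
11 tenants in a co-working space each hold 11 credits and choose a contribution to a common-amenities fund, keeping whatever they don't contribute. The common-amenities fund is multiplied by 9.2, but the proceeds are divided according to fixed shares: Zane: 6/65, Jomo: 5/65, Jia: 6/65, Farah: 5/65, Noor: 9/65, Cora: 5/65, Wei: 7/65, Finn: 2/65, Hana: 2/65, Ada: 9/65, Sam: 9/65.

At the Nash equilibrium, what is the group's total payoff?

Each unit j contributes comes back to j as 9.2 × (j's share), so j prefers to contribute only if that share exceeds 1/9.2 = 0.1087; otherwise keeping the unit dominates.
The shares above 0.1087 belong to Noor, Ada and Sam, contributing 11 each; the remaining 8 contribute 0. Total contributed: 33.
The common-amenities fund pays out 9.2 × 33 = 303.60 in total (split across the unequal shares, but the aggregate is all that matters for the group sum).
The 8 free-riders keep 11 each, adding 88. Group total = 88 + 303.60 = 391.60.

391.60 credits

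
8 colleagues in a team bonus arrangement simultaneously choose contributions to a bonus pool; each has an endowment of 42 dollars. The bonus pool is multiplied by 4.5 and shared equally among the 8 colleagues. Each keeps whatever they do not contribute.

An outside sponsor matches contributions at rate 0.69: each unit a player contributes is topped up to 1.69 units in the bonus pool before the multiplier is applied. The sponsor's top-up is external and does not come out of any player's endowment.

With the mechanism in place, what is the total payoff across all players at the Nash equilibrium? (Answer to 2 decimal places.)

336.00 dollars

With the mechanism, a contributed unit returns 4.5 × 1.69 / 8 = 0.9506 per unit of net cost — still below 1 — so contributing 0 remains dominant for every player.
At the Nash equilibrium no one contributes; group total payoff = 8 × 42 = 336.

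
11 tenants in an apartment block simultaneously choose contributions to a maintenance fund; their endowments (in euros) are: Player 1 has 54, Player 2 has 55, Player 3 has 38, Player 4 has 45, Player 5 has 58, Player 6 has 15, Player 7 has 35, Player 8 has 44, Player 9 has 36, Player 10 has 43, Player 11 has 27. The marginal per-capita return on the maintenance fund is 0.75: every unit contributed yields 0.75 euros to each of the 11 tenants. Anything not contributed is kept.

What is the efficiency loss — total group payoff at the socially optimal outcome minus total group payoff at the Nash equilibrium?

The private return per contributed unit is 0.75 < 1 for everyone, so the Nash equilibrium is zero contribution and the group total is Σ E_j = 54 + 55 + 38 + 45 + 58 + 15 + 35 + 44 + 36 + 43 + 27 = 450.
Each contributed unit returns 8.250 to the group, so the social optimum is full contribution by everyone: group total = 8.250 × 450 = 3712.50.
Efficiency loss = (8.250 − 1) × 450 = 3262.50.

3262.50 euros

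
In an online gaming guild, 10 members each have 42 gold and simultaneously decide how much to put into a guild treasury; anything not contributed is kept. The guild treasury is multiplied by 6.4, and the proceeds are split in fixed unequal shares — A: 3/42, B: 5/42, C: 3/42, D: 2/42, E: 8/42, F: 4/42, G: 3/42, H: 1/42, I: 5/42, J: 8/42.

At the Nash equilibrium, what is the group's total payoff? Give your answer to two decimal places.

A player with share s gets back 6.4·s per unit contributed, so full contribution is dominant for anyone with s > 1/6.4 = 0.1563 and zero contribution is dominant for anyone below.
E and J clear that bar, contributing 42 each; the remaining 8 contribute 0. Total contributed: 84.
The guild treasury pays out 6.4 × 84 = 537.60 in total (split across the unequal shares, but the aggregate is all that matters for the group sum).
The 8 free-riders keep 42 each, adding 336. Group total = 336 + 537.60 = 873.60.

873.60 gold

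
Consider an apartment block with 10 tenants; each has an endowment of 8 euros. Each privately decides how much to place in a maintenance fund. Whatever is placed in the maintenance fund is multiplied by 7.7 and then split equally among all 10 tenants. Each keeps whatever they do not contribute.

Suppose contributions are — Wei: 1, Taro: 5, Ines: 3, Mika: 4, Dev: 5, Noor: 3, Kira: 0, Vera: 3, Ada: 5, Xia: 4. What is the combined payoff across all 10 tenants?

301.10 euros

Total contributed: 1 + 5 + 3 + 4 + 5 + 3 + 0 + 3 + 5 + 4 = 33; total kept: 10 × 8 − 33 = 47.
The maintenance fund pays out 7.7 × 33 = 254.10 in aggregate.
Group total = 47 + 254.10 = 301.10.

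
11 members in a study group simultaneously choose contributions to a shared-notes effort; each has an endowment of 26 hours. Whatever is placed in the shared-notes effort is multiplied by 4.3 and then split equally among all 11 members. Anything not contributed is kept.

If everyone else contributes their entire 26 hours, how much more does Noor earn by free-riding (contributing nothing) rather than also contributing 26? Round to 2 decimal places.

Switching from a contribution of 26 to 0 lets Noor keep an extra 26 hours, but lowers the shared-notes effort by 26, which costs Noor their own share of that drop: 4.3/11 × 26 = 10.16.
Net gain = 26 − 10.16 = 15.84. The private return per contributed unit (0.3909) is below 1, so free-riding is indeed the best response regardless of what the others do.

15.84 hours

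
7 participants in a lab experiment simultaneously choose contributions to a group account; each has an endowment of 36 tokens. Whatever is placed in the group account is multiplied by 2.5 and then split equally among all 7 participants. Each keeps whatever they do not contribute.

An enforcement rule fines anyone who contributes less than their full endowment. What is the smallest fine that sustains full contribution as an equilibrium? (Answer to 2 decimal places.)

23.14 tokens

Given the others contribute fully, the best deviation is to contribute 0 (any partial contribution still incurs the fine and gives up units whose private return 0.3571 is below 1).
Deviating from 36 to 0 saves 36 tokens but forfeits the deviator's share of the drop in the group account: 2.5/7 × 36 = 12.86.
So the deviation gain is 36 − 12.86 = 23.14, and the fine must be at least 23.14 tokens to wipe it out.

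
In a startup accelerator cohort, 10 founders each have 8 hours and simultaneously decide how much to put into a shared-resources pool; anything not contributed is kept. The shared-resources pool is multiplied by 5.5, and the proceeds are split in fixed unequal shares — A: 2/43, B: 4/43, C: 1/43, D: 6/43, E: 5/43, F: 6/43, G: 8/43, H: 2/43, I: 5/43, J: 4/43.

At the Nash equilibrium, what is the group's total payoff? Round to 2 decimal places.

116.00 hours

Player j's private return per contributed unit is 5.5 × (j's share). Contributing is weakly dominant for j when that share is at least 1/5.5 = 0.1818, and contributing 0 is dominant otherwise.
Only G (8/43) clears that bar, contributing 8; the remaining 9 contribute 0. Total contributed: 8.
The shared-resources pool pays out 5.5 × 8 = 44.00 in total (split across the unequal shares, but the aggregate is all that matters for the group sum).
The 9 free-riders keep 8 each, adding 72. Group total = 72 + 44.00 = 116.00.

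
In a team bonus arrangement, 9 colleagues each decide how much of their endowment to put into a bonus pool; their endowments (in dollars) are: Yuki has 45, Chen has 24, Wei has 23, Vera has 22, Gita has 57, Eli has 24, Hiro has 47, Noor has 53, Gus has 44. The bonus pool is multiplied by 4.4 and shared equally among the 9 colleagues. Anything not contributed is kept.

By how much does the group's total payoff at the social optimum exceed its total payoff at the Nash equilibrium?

1152.60 dollars

The private return per contributed unit is 4.4/9 = 0.4889 < 1 for every player regardless of endowment, so the Nash equilibrium is zero contribution and the group total is Σ E_j = 45 + 24 + 23 + 22 + 57 + 24 + 47 + 53 + 44 = 339.
Each contributed unit returns 4.400 to the group, so the social optimum is full contribution by everyone: group total = 4.400 × 339 = 1491.60.
Efficiency loss = (4.400 − 1) × 339 = 1152.60.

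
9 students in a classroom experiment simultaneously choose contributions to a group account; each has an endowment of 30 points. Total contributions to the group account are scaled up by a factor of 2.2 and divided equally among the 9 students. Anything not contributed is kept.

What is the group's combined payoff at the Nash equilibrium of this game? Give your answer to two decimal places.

270.00 points

Each contributed unit returns 2.2/9 = 0.2444 to its contributor — below 1 — so contributing 0 is dominant for every player. At the Nash equilibrium everyone keeps their 30, and the group total is 9 × 30 = 270.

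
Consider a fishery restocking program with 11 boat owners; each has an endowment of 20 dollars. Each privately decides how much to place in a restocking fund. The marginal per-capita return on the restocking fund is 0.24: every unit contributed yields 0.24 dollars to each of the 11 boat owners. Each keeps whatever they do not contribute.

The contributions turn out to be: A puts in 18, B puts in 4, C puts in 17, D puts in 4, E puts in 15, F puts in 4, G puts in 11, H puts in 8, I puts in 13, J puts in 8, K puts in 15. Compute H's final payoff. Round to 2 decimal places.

Total contributed: 18 + 4 + 17 + 4 + 15 + 4 + 11 + 8 + 13 + 8 + 15 = 117.
Each receives 0.24 × 117 = 28.08 from the restocking fund.
H keeps 20 − 8 = 12, so H's payoff is 12 + 28.08 = 40.08.

40.08 dollars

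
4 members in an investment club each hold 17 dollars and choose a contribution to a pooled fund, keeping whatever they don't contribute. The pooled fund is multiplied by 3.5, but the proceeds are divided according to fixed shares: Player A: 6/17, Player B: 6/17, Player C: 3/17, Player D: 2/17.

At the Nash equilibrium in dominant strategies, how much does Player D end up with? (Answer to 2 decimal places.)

A player with share s gets back 3.5·s per unit contributed, so full contribution is dominant for anyone with s > 1/3.5 = 0.2857 and zero contribution is dominant for anyone below.
Player A and Player B are above the threshold, contributing 17 each; the remaining 2 contribute 0. Total contributed: 34.
Player D keeps 17 and receives 3.5 × 34 × 2/17 = 14.00 from the pooled fund, for a payoff of 31.00.

31.00 dollars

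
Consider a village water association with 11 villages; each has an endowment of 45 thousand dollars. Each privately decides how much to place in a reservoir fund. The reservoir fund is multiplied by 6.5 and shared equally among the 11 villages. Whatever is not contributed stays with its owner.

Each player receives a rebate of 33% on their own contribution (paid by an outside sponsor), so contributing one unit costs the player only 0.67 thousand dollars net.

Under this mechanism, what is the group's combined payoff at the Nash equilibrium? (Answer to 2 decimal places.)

The effective private return is (6.5/11) / 0.67 = 0.8820, which is still under 1, so the mechanism doesn't change anyone's dominant strategy: zero contribution.
Everyone keeps their endowment and the group total is 11 × 45 = 495.

495.00 thousand dollars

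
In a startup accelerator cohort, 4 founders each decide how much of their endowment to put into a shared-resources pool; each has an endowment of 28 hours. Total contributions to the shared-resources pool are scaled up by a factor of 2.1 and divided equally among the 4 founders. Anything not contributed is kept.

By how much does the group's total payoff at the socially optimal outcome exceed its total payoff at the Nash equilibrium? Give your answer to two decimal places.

Each contributed unit returns 2.1/4 = 0.5250 to its contributor — below 1 — so contributing 0 is dominant for every player. At the Nash equilibrium everyone keeps their 28, and the group total is 4 × 28 = 112.
Each contributed unit returns 2.100 to the group as a whole (0.5250 to each of 4 players), which exceeds 1, so the social optimum is full contribution: group total = 2.100 × 112 = 235.20.
Efficiency loss = 235.20 − 112 = 123.20.

123.20 hours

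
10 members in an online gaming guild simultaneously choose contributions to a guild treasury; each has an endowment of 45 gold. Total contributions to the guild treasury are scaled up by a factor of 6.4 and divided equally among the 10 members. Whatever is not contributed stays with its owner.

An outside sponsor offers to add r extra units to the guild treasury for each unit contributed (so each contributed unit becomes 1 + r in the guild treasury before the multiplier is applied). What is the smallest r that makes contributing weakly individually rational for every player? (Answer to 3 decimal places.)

0.563

With matching at rate r, one contributed unit becomes (1 + r) in the guild treasury and returns 6.4 × (1 + r) / 10 to the contributor.
Setting this equal to 1: 1 + r = 10/6.4 = 1.5625.
So the minimum matching rate is r = 1.5625 − 1 = 0.563.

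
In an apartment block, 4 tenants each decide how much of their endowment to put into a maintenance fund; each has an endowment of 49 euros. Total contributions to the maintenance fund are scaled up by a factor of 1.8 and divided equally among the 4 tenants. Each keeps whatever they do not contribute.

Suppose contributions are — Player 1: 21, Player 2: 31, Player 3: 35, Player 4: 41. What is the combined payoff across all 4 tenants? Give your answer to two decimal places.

Total contributed: 21 + 31 + 35 + 41 = 128; total kept: 4 × 49 − 128 = 68.
The maintenance fund pays out 1.8 × 128 = 230.40 in aggregate.
Group total = 68 + 230.40 = 298.40.

298.40 euros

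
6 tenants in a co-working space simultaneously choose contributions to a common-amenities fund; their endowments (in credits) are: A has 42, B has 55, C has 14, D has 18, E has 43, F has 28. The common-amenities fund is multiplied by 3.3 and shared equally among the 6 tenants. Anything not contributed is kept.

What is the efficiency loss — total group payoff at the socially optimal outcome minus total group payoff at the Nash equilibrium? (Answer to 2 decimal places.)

460.00 credits

The private return per contributed unit is 3.3/6 = 0.5500 < 1 for every player regardless of endowment, so the Nash equilibrium is zero contribution and the group total is Σ E_j = 42 + 55 + 14 + 18 + 43 + 28 = 200.
Each contributed unit returns 3.300 to the group, so the social optimum is full contribution by everyone: group total = 3.300 × 200 = 660.00.
Efficiency loss = (3.300 − 1) × 200 = 460.00.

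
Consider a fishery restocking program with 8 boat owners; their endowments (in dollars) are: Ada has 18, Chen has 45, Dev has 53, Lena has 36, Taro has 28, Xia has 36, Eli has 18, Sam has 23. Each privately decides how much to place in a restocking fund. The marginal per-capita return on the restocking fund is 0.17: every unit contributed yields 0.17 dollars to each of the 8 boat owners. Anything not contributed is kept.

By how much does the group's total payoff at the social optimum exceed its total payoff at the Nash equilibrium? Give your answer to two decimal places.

92.52 dollars

The private return per contributed unit is 0.17 < 1 for everyone, so the Nash equilibrium is zero contribution and the group total is Σ E_j = 18 + 45 + 53 + 36 + 28 + 36 + 18 + 23 = 257.
Each contributed unit returns 1.360 to the group, so the social optimum is full contribution by everyone: group total = 1.360 × 257 = 349.52.
Efficiency loss = (1.360 − 1) × 257 = 92.52.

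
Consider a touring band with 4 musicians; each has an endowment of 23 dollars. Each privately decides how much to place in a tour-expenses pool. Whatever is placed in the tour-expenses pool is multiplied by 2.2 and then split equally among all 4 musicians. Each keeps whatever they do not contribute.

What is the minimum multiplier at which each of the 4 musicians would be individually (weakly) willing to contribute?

A contributed unit returns (multiplier)/4 to its contributor.
This reaches 1 exactly when the multiplier is 4.

4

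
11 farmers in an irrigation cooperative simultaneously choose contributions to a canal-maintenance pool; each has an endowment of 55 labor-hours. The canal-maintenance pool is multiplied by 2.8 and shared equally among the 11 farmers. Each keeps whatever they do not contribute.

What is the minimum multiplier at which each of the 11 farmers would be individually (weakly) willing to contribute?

A contributed unit returns (multiplier)/11 to its contributor.
This reaches 1 exactly when the multiplier is 11.

11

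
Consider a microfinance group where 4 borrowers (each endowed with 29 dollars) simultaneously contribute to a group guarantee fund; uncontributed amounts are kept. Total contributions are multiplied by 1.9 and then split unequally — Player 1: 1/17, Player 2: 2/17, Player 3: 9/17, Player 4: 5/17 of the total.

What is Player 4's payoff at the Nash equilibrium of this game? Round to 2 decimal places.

A player with share s gets back 1.9·s per unit contributed, so full contribution is dominant for anyone with s > 1/1.9 = 0.5263 and zero contribution is dominant for anyone below.
Player 3 alone (share 9/17) is above the threshold, contributing 29; the remaining 3 contribute 0. Total contributed: 29.
Player 4 keeps 29 and receives 1.9 × 29 × 5/17 = 16.21 from the group guarantee fund, for a payoff of 45.21.

45.21 dollars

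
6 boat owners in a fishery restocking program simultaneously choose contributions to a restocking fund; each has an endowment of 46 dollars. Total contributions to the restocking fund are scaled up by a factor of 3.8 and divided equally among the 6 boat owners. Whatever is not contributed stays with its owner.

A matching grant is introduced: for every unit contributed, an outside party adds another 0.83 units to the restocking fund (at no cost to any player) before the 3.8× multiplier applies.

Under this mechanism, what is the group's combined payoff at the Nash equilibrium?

1919.30 dollars

Under the mechanism each unit contributed yields 3.8 × 1.83 / 6 = 1.1590 back to its contributor per unit of net cost, which exceeds 1, making full contribution the dominant choice for everyone.
So the Nash equilibrium is full contribution by all 6; the group earns 3.8 × 1.83 × 276 = 1919.30.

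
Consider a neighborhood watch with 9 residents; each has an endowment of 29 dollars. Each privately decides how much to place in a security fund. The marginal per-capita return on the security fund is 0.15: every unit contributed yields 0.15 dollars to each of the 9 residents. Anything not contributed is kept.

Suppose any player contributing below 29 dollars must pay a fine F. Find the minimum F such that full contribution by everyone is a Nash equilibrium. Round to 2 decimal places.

24.65 dollars

Given the others contribute fully, the best deviation is to contribute 0 (any partial contribution still incurs the fine and gives up units whose private return 0.15 is below 1).
Deviating from 29 to 0 saves 29 dollars but forfeits the deviator's share of the drop in the security fund: 0.15 × 29 = 4.35.
So the deviation gain is 29 − 4.35 = 24.65, and the fine must be at least 24.65 dollars to wipe it out.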